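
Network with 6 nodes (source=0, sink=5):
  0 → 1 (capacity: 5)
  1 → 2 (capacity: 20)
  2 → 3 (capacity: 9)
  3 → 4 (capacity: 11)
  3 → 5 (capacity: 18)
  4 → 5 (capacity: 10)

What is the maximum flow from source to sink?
Maximum flow = 5

Max flow: 5

Flow assignment:
  0 → 1: 5/5
  1 → 2: 5/20
  2 → 3: 5/9
  3 → 5: 5/18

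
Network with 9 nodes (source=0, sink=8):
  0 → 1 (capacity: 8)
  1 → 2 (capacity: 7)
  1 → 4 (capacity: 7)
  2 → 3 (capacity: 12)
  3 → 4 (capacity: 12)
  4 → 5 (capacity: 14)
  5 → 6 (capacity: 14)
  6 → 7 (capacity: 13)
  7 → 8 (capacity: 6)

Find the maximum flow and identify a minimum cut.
Max flow = 6, Min cut edges: (7,8)

Maximum flow: 6
Minimum cut: (7,8)
Partition: S = [0, 1, 2, 3, 4, 5, 6, 7], T = [8]

Max-flow min-cut theorem verified: both equal 6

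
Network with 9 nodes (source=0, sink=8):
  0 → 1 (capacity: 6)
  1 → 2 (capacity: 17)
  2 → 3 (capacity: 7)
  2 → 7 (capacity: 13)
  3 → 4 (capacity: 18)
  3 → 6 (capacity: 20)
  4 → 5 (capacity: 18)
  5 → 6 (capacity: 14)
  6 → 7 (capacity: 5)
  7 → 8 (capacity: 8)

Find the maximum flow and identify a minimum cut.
Max flow = 6, Min cut edges: (0,1)

Maximum flow: 6
Minimum cut: (0,1)
Partition: S = [0], T = [1, 2, 3, 4, 5, 6, 7, 8]

Max-flow min-cut theorem verified: both equal 6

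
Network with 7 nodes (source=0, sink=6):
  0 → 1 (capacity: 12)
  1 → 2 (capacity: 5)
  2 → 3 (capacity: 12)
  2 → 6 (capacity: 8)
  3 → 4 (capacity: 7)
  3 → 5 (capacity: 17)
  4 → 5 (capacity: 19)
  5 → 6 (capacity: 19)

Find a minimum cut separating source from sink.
Min cut value = 5, edges: (1,2)

Min cut value: 5
Partition: S = [0, 1], T = [2, 3, 4, 5, 6]
Cut edges: (1,2)

By max-flow min-cut theorem, max flow = min cut = 5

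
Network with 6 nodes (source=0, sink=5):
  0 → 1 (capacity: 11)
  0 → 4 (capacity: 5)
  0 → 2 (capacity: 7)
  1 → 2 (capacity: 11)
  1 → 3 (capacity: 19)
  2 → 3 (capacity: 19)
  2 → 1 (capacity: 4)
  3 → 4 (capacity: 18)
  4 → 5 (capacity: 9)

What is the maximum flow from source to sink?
Maximum flow = 9

Max flow: 9

Flow assignment:
  0 → 1: 2/11
  0 → 2: 7/7
  1 → 3: 2/19
  2 → 3: 7/19
  3 → 4: 9/18
  4 → 5: 9/9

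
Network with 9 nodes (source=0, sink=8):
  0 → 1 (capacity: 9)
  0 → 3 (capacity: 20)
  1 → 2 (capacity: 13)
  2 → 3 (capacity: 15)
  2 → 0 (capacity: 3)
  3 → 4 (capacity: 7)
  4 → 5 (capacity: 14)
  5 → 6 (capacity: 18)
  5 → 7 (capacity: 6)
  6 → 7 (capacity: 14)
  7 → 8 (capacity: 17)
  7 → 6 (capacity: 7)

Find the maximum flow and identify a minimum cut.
Max flow = 7, Min cut edges: (3,4)

Maximum flow: 7
Minimum cut: (3,4)
Partition: S = [0, 1, 2, 3], T = [4, 5, 6, 7, 8]

Max-flow min-cut theorem verified: both equal 7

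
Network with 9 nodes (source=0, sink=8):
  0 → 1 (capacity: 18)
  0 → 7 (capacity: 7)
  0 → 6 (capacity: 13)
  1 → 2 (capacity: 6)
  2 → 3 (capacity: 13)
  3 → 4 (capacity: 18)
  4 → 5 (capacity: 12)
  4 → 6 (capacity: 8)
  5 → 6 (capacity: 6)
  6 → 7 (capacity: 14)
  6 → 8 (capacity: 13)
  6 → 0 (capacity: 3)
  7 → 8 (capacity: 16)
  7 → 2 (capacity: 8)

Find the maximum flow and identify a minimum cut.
Max flow = 26, Min cut edges: (0,7), (0,6), (1,2)

Maximum flow: 26
Minimum cut: (0,7), (0,6), (1,2)
Partition: S = [0, 1], T = [2, 3, 4, 5, 6, 7, 8]

Max-flow min-cut theorem verified: both equal 26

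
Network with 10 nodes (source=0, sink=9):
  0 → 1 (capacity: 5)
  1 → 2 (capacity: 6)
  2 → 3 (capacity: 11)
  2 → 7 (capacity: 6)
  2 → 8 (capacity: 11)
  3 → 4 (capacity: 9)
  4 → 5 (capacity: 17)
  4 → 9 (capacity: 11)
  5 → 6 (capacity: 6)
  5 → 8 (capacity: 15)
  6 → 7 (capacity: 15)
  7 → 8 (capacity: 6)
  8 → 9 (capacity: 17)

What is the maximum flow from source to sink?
Maximum flow = 5

Max flow: 5

Flow assignment:
  0 → 1: 5/5
  1 → 2: 5/6
  2 → 8: 5/11
  8 → 9: 5/17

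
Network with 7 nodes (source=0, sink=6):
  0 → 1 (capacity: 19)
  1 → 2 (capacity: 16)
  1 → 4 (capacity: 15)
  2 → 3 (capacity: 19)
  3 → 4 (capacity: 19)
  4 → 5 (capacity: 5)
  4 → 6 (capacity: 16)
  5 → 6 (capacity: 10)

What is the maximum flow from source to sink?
Maximum flow = 19

Max flow: 19

Flow assignment:
  0 → 1: 19/19
  1 → 2: 4/16
  1 → 4: 15/15
  2 → 3: 4/19
  3 → 4: 4/19
  4 → 5: 3/5
  4 → 6: 16/16
  5 → 6: 3/10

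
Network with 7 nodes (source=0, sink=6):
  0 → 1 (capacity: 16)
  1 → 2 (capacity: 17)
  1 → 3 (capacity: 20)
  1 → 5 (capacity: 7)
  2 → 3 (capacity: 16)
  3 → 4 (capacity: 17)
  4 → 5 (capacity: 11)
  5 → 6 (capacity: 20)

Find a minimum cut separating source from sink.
Min cut value = 16, edges: (0,1)

Min cut value: 16
Partition: S = [0], T = [1, 2, 3, 4, 5, 6]
Cut edges: (0,1)

By max-flow min-cut theorem, max flow = min cut = 16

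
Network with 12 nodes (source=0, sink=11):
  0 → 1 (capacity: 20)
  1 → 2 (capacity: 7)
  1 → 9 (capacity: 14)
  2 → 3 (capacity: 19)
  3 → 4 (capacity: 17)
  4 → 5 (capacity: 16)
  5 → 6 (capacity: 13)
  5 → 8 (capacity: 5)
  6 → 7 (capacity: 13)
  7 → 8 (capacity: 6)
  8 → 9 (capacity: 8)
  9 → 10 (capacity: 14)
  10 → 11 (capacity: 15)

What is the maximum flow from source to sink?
Maximum flow = 14

Max flow: 14

Flow assignment:
  0 → 1: 14/20
  1 → 2: 6/7
  1 → 9: 8/14
  2 → 3: 6/19
  3 → 4: 6/17
  4 → 5: 6/16
  5 → 6: 1/13
  5 → 8: 5/5
  6 → 7: 1/13
  7 → 8: 1/6
  8 → 9: 6/8
  9 → 10: 14/14
  10 → 11: 14/15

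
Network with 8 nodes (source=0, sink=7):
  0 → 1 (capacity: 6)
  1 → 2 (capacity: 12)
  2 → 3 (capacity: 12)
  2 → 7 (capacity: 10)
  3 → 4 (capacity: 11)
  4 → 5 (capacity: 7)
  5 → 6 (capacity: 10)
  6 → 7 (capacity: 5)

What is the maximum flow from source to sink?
Maximum flow = 6

Max flow: 6

Flow assignment:
  0 → 1: 6/6
  1 → 2: 6/12
  2 → 7: 6/10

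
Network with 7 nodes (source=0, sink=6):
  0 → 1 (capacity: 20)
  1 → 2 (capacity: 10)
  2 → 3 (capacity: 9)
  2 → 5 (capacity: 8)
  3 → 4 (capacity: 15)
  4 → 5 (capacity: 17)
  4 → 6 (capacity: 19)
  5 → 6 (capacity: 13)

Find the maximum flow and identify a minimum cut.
Max flow = 10, Min cut edges: (1,2)

Maximum flow: 10
Minimum cut: (1,2)
Partition: S = [0, 1], T = [2, 3, 4, 5, 6]

Max-flow min-cut theorem verified: both equal 10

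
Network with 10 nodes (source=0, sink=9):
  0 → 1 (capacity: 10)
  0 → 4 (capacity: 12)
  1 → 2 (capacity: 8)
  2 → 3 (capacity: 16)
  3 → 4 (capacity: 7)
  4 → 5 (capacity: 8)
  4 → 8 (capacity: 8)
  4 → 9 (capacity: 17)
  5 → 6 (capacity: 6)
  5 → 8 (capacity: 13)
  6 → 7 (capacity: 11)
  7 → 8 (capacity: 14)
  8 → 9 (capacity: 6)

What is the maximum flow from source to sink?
Maximum flow = 19

Max flow: 19

Flow assignment:
  0 → 1: 7/10
  0 → 4: 12/12
  1 → 2: 7/8
  2 → 3: 7/16
  3 → 4: 7/7
  4 → 8: 2/8
  4 → 9: 17/17
  8 → 9: 2/6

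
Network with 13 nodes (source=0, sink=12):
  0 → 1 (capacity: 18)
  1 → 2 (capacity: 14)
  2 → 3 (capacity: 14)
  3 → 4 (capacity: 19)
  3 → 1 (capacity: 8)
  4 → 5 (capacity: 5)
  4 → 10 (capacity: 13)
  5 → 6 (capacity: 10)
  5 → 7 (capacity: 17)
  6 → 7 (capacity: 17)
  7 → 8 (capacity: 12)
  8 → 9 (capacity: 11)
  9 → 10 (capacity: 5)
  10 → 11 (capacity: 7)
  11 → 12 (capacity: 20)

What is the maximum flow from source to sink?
Maximum flow = 7

Max flow: 7

Flow assignment:
  0 → 1: 7/18
  1 → 2: 14/14
  2 → 3: 14/14
  3 → 4: 7/19
  3 → 1: 7/8
  4 → 5: 1/5
  4 → 10: 6/13
  5 → 7: 1/17
  7 → 8: 1/12
  8 → 9: 1/11
  9 → 10: 1/5
  10 → 11: 7/7
  11 → 12: 7/20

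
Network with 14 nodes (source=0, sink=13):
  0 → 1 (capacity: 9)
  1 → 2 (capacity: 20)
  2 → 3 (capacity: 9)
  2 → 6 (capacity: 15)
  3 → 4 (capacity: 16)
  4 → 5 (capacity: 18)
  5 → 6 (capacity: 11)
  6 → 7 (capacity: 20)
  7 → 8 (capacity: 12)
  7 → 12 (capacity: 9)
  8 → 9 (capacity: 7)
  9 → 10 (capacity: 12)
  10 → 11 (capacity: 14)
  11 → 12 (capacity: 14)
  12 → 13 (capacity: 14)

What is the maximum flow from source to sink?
Maximum flow = 9

Max flow: 9

Flow assignment:
  0 → 1: 9/9
  1 → 2: 9/20
  2 → 6: 9/15
  6 → 7: 9/20
  7 → 12: 9/9
  12 → 13: 9/14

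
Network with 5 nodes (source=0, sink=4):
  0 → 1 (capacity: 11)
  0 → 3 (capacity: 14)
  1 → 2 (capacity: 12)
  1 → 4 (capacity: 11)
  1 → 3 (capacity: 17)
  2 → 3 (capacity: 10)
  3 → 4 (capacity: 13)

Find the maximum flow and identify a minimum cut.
Max flow = 24, Min cut edges: (1,4), (3,4)

Maximum flow: 24
Minimum cut: (1,4), (3,4)
Partition: S = [0, 1, 2, 3], T = [4]

Max-flow min-cut theorem verified: both equal 24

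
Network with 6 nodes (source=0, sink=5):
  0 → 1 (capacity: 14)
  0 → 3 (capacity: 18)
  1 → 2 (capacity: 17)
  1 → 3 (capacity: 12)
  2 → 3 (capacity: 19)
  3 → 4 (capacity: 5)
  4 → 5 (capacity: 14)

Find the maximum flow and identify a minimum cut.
Max flow = 5, Min cut edges: (3,4)

Maximum flow: 5
Minimum cut: (3,4)
Partition: S = [0, 1, 2, 3], T = [4, 5]

Max-flow min-cut theorem verified: both equal 5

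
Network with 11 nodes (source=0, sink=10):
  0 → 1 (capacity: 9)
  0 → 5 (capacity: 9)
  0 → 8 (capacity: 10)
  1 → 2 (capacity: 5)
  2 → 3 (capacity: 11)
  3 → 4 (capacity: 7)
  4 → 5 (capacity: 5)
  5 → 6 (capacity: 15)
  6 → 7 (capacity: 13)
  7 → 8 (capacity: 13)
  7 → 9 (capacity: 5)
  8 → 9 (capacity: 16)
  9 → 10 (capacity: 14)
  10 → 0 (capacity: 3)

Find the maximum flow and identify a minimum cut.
Max flow = 14, Min cut edges: (9,10)

Maximum flow: 14
Minimum cut: (9,10)
Partition: S = [0, 1, 2, 3, 4, 5, 6, 7, 8, 9], T = [10]

Max-flow min-cut theorem verified: both equal 14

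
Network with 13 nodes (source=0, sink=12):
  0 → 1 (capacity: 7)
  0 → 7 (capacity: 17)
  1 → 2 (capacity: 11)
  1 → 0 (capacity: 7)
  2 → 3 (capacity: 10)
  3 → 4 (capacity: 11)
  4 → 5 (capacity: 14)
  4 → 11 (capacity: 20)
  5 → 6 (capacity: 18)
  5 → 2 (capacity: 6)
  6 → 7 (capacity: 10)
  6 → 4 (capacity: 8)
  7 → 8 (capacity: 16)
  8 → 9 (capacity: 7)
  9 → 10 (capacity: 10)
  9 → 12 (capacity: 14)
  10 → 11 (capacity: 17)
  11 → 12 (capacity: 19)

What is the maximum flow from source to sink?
Maximum flow = 14

Max flow: 14

Flow assignment:
  0 → 1: 7/7
  0 → 7: 7/17
  1 → 2: 7/11
  2 → 3: 7/10
  3 → 4: 7/11
  4 → 11: 7/20
  7 → 8: 7/16
  8 → 9: 7/7
  9 → 12: 7/14
  11 → 12: 7/19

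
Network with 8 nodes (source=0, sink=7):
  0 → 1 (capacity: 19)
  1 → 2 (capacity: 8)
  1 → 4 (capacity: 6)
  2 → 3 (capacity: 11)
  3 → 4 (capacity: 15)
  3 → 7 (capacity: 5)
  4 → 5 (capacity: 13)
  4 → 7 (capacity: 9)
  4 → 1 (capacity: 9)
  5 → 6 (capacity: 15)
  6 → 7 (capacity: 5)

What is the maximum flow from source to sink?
Maximum flow = 14

Max flow: 14

Flow assignment:
  0 → 1: 14/19
  1 → 2: 8/8
  1 → 4: 6/6
  2 → 3: 8/11
  3 → 4: 3/15
  3 → 7: 5/5
  4 → 7: 9/9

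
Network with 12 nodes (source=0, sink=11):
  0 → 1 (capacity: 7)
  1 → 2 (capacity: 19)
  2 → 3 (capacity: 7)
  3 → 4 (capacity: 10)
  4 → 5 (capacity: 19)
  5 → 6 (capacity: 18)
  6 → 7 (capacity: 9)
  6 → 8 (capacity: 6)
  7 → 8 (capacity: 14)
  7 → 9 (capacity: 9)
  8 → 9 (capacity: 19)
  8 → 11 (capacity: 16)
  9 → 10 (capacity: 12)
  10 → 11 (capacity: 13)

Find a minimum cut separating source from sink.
Min cut value = 7, edges: (2,3)

Min cut value: 7
Partition: S = [0, 1, 2], T = [3, 4, 5, 6, 7, 8, 9, 10, 11]
Cut edges: (2,3)

By max-flow min-cut theorem, max flow = min cut = 7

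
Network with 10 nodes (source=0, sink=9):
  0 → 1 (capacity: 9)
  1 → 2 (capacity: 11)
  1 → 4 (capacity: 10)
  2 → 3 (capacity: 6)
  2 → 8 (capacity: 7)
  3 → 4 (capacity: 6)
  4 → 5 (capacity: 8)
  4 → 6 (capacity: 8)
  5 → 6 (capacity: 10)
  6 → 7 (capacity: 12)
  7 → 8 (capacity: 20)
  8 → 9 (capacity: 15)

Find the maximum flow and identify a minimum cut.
Max flow = 9, Min cut edges: (0,1)

Maximum flow: 9
Minimum cut: (0,1)
Partition: S = [0], T = [1, 2, 3, 4, 5, 6, 7, 8, 9]

Max-flow min-cut theorem verified: both equal 9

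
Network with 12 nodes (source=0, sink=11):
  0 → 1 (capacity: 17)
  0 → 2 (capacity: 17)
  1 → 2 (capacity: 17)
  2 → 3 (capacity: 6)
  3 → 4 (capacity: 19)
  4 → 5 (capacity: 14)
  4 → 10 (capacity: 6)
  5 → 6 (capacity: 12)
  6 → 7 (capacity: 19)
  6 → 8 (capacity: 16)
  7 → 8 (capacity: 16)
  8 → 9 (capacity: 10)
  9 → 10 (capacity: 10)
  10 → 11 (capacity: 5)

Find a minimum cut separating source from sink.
Min cut value = 5, edges: (10,11)

Min cut value: 5
Partition: S = [0, 1, 2, 3, 4, 5, 6, 7, 8, 9, 10], T = [11]
Cut edges: (10,11)

By max-flow min-cut theorem, max flow = min cut = 5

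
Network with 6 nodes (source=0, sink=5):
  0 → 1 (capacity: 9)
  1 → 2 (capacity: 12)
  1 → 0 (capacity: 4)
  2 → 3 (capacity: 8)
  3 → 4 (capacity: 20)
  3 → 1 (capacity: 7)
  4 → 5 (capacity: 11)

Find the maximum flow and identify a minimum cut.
Max flow = 8, Min cut edges: (2,3)

Maximum flow: 8
Minimum cut: (2,3)
Partition: S = [0, 1, 2], T = [3, 4, 5]

Max-flow min-cut theorem verified: both equal 8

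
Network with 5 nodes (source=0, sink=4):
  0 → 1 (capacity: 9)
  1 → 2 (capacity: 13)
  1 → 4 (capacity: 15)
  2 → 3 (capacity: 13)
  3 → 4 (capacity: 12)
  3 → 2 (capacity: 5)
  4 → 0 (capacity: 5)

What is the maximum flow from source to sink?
Maximum flow = 9

Max flow: 9

Flow assignment:
  0 → 1: 9/9
  1 → 4: 9/15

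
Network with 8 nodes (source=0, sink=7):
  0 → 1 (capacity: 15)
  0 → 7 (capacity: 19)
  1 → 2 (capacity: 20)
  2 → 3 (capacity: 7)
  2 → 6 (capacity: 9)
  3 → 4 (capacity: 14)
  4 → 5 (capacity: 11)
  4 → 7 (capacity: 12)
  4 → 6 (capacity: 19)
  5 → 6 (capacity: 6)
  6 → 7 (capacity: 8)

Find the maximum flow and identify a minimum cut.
Max flow = 34, Min cut edges: (0,7), (2,3), (6,7)

Maximum flow: 34
Minimum cut: (0,7), (2,3), (6,7)
Partition: S = [0, 1, 2, 5, 6], T = [3, 4, 7]

Max-flow min-cut theorem verified: both equal 34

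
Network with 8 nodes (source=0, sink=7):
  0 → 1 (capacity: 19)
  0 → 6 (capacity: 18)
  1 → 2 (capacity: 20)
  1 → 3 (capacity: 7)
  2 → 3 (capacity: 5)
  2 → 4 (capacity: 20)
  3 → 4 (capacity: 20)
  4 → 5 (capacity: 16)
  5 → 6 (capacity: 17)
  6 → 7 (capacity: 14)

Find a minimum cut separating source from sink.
Min cut value = 14, edges: (6,7)

Min cut value: 14
Partition: S = [0, 1, 2, 3, 4, 5, 6], T = [7]
Cut edges: (6,7)

By max-flow min-cut theorem, max flow = min cut = 14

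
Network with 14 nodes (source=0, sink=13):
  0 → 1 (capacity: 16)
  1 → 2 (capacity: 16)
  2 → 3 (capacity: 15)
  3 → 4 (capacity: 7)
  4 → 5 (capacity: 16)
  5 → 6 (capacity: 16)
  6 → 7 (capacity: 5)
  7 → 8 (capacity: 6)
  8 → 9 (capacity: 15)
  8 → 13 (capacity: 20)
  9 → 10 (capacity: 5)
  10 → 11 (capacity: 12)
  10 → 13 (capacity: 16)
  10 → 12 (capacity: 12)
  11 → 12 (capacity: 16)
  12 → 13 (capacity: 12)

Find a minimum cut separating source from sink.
Min cut value = 5, edges: (6,7)

Min cut value: 5
Partition: S = [0, 1, 2, 3, 4, 5, 6], T = [7, 8, 9, 10, 11, 12, 13]
Cut edges: (6,7)

By max-flow min-cut theorem, max flow = min cut = 5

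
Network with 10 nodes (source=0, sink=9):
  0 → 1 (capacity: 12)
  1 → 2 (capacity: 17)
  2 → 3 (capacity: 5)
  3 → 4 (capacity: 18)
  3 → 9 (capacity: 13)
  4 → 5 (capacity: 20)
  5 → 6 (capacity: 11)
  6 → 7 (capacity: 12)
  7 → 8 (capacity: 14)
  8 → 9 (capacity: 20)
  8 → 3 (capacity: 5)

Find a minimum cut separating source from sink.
Min cut value = 5, edges: (2,3)

Min cut value: 5
Partition: S = [0, 1, 2], T = [3, 4, 5, 6, 7, 8, 9]
Cut edges: (2,3)

By max-flow min-cut theorem, max flow = min cut = 5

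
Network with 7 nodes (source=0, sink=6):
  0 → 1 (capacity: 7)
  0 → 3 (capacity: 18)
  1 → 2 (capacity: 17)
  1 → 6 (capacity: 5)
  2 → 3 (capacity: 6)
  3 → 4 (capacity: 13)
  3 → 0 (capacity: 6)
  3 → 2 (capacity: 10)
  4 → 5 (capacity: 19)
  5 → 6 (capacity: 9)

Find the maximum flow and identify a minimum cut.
Max flow = 14, Min cut edges: (1,6), (5,6)

Maximum flow: 14
Minimum cut: (1,6), (5,6)
Partition: S = [0, 1, 2, 3, 4, 5], T = [6]

Max-flow min-cut theorem verified: both equal 14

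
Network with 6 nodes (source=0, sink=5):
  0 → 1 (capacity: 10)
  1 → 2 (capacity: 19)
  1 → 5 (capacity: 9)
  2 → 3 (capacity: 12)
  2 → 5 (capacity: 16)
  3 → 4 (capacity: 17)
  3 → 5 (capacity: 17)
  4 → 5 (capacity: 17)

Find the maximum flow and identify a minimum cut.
Max flow = 10, Min cut edges: (0,1)

Maximum flow: 10
Minimum cut: (0,1)
Partition: S = [0], T = [1, 2, 3, 4, 5]

Max-flow min-cut theorem verified: both equal 10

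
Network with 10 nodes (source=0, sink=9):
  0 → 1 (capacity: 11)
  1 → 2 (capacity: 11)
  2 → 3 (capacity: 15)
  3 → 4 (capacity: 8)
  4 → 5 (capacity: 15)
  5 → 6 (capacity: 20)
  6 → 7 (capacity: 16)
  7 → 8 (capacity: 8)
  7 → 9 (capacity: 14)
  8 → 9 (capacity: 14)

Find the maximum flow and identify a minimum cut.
Max flow = 8, Min cut edges: (3,4)

Maximum flow: 8
Minimum cut: (3,4)
Partition: S = [0, 1, 2, 3], T = [4, 5, 6, 7, 8, 9]

Max-flow min-cut theorem verified: both equal 8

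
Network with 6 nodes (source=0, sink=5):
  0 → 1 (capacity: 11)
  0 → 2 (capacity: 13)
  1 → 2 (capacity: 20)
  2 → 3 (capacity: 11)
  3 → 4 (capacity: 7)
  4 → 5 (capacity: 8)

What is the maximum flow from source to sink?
Maximum flow = 7

Max flow: 7

Flow assignment:
  0 → 1: 7/11
  1 → 2: 7/20
  2 → 3: 7/11
  3 → 4: 7/7
  4 → 5: 7/8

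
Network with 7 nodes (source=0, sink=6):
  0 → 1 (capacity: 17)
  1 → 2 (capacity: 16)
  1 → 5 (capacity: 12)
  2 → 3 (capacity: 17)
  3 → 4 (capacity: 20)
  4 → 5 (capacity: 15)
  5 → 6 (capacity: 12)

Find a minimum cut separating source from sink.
Min cut value = 12, edges: (5,6)

Min cut value: 12
Partition: S = [0, 1, 2, 3, 4, 5], T = [6]
Cut edges: (5,6)

By max-flow min-cut theorem, max flow = min cut = 12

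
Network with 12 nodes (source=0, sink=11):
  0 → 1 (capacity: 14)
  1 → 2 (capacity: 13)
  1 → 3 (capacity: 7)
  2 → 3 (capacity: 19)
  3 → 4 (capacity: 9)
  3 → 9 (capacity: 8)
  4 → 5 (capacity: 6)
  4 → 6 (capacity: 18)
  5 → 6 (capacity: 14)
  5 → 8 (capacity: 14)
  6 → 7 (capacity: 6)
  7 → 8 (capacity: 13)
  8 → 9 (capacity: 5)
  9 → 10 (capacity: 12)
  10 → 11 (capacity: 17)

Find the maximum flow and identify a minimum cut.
Max flow = 12, Min cut edges: (9,10)

Maximum flow: 12
Minimum cut: (9,10)
Partition: S = [0, 1, 2, 3, 4, 5, 6, 7, 8, 9], T = [10, 11]

Max-flow min-cut theorem verified: both equal 12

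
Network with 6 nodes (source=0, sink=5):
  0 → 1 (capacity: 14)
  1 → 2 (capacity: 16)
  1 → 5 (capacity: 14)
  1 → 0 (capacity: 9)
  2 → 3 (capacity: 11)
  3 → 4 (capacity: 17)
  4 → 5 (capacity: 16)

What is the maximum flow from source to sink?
Maximum flow = 14

Max flow: 14

Flow assignment:
  0 → 1: 14/14
  1 → 5: 14/14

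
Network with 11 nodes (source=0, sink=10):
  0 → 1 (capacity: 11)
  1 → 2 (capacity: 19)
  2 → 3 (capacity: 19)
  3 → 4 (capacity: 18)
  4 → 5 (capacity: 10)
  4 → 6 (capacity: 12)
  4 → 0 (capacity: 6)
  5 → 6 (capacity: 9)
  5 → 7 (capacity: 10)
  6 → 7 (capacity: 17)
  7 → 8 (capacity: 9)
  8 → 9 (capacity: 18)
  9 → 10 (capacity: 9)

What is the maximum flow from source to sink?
Maximum flow = 9

Max flow: 9

Flow assignment:
  0 → 1: 11/11
  1 → 2: 11/19
  2 → 3: 11/19
  3 → 4: 11/18
  4 → 5: 8/10
  4 → 6: 1/12
  4 → 0: 2/6
  5 → 7: 8/10
  6 → 7: 1/17
  7 → 8: 9/9
  8 → 9: 9/18
  9 → 10: 9/9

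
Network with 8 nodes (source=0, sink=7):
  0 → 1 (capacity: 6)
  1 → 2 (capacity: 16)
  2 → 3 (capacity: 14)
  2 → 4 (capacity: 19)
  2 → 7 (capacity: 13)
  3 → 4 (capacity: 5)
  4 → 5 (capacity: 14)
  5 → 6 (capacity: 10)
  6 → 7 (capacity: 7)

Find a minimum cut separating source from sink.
Min cut value = 6, edges: (0,1)

Min cut value: 6
Partition: S = [0], T = [1, 2, 3, 4, 5, 6, 7]
Cut edges: (0,1)

By max-flow min-cut theorem, max flow = min cut = 6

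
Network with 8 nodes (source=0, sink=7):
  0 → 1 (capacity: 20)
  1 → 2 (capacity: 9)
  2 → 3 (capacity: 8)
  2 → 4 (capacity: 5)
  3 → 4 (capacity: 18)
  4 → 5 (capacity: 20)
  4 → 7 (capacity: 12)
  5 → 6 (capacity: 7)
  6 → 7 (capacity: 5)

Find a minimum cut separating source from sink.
Min cut value = 9, edges: (1,2)

Min cut value: 9
Partition: S = [0, 1], T = [2, 3, 4, 5, 6, 7]
Cut edges: (1,2)

By max-flow min-cut theorem, max flow = min cut = 9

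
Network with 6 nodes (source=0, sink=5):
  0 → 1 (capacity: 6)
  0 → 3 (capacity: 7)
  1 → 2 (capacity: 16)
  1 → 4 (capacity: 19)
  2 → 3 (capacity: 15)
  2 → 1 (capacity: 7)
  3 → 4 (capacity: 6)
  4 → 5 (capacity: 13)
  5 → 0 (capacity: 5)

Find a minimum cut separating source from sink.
Min cut value = 12, edges: (0,1), (3,4)

Min cut value: 12
Partition: S = [0, 3], T = [1, 2, 4, 5]
Cut edges: (0,1), (3,4)

By max-flow min-cut theorem, max flow = min cut = 12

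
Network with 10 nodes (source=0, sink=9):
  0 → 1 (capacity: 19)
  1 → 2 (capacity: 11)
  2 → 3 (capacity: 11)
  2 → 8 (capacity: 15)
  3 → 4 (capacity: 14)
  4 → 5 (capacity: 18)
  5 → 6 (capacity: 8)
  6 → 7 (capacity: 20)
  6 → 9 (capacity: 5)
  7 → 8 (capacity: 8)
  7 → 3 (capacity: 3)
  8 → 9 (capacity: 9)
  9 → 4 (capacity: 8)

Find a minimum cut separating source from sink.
Min cut value = 11, edges: (1,2)

Min cut value: 11
Partition: S = [0, 1], T = [2, 3, 4, 5, 6, 7, 8, 9]
Cut edges: (1,2)

By max-flow min-cut theorem, max flow = min cut = 11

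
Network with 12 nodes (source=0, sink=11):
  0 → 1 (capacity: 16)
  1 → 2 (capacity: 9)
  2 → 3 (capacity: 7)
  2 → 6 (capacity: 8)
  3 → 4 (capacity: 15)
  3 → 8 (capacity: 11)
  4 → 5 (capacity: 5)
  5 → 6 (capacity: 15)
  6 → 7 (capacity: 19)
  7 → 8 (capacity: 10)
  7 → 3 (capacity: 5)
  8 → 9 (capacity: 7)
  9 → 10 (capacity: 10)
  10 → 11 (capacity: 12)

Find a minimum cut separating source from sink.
Min cut value = 7, edges: (8,9)

Min cut value: 7
Partition: S = [0, 1, 2, 3, 4, 5, 6, 7, 8], T = [9, 10, 11]
Cut edges: (8,9)

By max-flow min-cut theorem, max flow = min cut = 7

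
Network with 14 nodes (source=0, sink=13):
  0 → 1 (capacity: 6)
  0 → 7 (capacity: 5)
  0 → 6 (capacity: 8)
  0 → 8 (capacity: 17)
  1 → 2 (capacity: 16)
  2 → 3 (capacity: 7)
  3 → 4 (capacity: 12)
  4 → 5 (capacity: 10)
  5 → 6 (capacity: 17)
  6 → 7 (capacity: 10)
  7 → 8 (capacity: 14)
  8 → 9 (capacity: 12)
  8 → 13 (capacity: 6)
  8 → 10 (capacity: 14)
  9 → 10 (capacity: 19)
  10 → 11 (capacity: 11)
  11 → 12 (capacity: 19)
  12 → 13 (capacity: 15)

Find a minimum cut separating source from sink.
Min cut value = 17, edges: (8,13), (10,11)

Min cut value: 17
Partition: S = [0, 1, 2, 3, 4, 5, 6, 7, 8, 9, 10], T = [11, 12, 13]
Cut edges: (8,13), (10,11)

By max-flow min-cut theorem, max flow = min cut = 17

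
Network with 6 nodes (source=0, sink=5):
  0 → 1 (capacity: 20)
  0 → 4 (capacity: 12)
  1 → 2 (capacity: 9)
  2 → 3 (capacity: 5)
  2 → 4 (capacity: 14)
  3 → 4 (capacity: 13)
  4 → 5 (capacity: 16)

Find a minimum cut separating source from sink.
Min cut value = 16, edges: (4,5)

Min cut value: 16
Partition: S = [0, 1, 2, 3, 4], T = [5]
Cut edges: (4,5)

By max-flow min-cut theorem, max flow = min cut = 16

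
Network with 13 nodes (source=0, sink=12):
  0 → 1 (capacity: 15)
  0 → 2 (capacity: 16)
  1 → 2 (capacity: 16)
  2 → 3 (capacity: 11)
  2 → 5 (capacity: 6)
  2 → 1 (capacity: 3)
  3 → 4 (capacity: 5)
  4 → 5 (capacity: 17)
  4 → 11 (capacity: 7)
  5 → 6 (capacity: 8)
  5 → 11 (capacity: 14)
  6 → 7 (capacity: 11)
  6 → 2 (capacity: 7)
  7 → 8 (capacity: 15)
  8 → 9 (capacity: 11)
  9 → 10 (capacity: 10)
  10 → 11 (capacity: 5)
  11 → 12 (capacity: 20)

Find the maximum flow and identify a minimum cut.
Max flow = 11, Min cut edges: (2,5), (3,4)

Maximum flow: 11
Minimum cut: (2,5), (3,4)
Partition: S = [0, 1, 2, 3], T = [4, 5, 6, 7, 8, 9, 10, 11, 12]

Max-flow min-cut theorem verified: both equal 11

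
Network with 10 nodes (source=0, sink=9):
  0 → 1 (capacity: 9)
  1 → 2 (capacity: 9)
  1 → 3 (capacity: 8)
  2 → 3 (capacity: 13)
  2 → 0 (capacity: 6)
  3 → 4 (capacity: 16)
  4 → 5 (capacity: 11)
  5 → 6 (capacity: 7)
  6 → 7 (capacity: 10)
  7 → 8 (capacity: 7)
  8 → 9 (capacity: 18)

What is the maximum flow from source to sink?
Maximum flow = 7

Max flow: 7

Flow assignment:
  0 → 1: 7/9
  1 → 2: 1/9
  1 → 3: 6/8
  2 → 3: 1/13
  3 → 4: 7/16
  4 → 5: 7/11
  5 → 6: 7/7
  6 → 7: 7/10
  7 → 8: 7/7
  8 → 9: 7/18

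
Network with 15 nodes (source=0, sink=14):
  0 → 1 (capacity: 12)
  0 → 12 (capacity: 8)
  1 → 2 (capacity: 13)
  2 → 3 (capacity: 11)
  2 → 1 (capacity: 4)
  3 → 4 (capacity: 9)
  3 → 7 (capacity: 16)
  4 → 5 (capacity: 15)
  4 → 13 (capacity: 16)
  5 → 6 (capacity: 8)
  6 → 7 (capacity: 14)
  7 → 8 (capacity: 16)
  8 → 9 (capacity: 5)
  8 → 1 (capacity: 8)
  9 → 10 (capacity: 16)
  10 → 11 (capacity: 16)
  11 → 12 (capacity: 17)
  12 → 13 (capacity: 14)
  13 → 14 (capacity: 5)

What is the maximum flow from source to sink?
Maximum flow = 5

Max flow: 5

Flow assignment:
  0 → 1: 5/12
  1 → 2: 7/13
  2 → 3: 7/11
  3 → 4: 5/9
  3 → 7: 2/16
  4 → 13: 5/16
  7 → 8: 2/16
  8 → 1: 2/8
  13 → 14: 5/5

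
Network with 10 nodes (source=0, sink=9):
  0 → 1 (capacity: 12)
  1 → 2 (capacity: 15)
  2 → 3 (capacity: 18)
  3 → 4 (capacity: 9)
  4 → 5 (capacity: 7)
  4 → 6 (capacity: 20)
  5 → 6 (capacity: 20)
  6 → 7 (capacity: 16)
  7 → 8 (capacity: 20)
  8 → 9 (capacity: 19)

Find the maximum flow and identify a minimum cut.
Max flow = 9, Min cut edges: (3,4)

Maximum flow: 9
Minimum cut: (3,4)
Partition: S = [0, 1, 2, 3], T = [4, 5, 6, 7, 8, 9]

Max-flow min-cut theorem verified: both equal 9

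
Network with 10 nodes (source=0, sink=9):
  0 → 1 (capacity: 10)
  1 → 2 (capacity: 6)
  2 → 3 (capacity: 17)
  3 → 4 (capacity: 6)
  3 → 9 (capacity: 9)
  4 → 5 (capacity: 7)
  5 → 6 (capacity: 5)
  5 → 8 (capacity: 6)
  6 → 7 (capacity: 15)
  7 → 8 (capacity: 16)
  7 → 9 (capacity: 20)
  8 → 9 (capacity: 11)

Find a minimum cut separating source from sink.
Min cut value = 6, edges: (1,2)

Min cut value: 6
Partition: S = [0, 1], T = [2, 3, 4, 5, 6, 7, 8, 9]
Cut edges: (1,2)

By max-flow min-cut theorem, max flow = min cut = 6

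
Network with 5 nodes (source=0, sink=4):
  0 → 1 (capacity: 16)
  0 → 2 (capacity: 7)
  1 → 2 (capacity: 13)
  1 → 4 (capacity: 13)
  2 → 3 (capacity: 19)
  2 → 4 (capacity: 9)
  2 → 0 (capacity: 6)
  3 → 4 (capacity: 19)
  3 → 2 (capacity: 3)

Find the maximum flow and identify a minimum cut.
Max flow = 23, Min cut edges: (0,1), (0,2)

Maximum flow: 23
Minimum cut: (0,1), (0,2)
Partition: S = [0], T = [1, 2, 3, 4]

Max-flow min-cut theorem verified: both equal 23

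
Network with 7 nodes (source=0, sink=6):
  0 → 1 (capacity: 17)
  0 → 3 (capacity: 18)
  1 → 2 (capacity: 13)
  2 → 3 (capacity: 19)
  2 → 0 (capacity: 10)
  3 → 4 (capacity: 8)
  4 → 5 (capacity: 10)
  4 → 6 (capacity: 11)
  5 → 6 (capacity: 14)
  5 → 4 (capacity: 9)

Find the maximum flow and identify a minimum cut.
Max flow = 8, Min cut edges: (3,4)

Maximum flow: 8
Minimum cut: (3,4)
Partition: S = [0, 1, 2, 3], T = [4, 5, 6]

Max-flow min-cut theorem verified: both equal 8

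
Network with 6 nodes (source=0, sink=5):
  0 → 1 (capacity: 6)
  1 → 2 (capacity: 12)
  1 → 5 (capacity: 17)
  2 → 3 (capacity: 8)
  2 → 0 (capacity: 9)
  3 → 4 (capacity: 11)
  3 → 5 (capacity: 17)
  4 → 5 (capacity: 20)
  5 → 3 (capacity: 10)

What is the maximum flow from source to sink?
Maximum flow = 6

Max flow: 6

Flow assignment:
  0 → 1: 6/6
  1 → 5: 6/17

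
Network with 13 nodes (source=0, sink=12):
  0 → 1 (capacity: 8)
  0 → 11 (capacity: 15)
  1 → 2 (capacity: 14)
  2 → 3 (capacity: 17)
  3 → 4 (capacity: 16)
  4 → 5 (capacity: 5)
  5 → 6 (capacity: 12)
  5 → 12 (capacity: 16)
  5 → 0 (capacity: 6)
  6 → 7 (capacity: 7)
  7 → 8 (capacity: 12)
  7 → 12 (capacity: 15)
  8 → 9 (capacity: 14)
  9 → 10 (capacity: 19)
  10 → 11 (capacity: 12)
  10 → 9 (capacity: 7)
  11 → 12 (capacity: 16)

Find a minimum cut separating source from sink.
Min cut value = 20, edges: (0,11), (4,5)

Min cut value: 20
Partition: S = [0, 1, 2, 3, 4], T = [5, 6, 7, 8, 9, 10, 11, 12]
Cut edges: (0,11), (4,5)

By max-flow min-cut theorem, max flow = min cut = 20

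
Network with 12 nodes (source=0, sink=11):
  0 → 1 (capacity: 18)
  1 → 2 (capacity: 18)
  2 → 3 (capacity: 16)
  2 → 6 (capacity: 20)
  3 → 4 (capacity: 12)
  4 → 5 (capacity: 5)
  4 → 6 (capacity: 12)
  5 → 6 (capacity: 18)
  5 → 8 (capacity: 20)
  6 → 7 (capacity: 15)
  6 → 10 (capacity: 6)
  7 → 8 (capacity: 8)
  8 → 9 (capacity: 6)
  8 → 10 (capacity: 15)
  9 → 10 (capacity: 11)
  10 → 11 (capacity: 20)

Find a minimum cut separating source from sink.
Min cut value = 18, edges: (1,2)

Min cut value: 18
Partition: S = [0, 1], T = [2, 3, 4, 5, 6, 7, 8, 9, 10, 11]
Cut edges: (1,2)

By max-flow min-cut theorem, max flow = min cut = 18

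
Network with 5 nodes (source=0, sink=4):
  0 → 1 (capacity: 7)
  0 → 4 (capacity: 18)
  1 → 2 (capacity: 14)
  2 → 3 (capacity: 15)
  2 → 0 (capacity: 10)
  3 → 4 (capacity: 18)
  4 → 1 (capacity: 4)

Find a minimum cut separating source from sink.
Min cut value = 25, edges: (0,1), (0,4)

Min cut value: 25
Partition: S = [0], T = [1, 2, 3, 4]
Cut edges: (0,1), (0,4)

By max-flow min-cut theorem, max flow = min cut = 25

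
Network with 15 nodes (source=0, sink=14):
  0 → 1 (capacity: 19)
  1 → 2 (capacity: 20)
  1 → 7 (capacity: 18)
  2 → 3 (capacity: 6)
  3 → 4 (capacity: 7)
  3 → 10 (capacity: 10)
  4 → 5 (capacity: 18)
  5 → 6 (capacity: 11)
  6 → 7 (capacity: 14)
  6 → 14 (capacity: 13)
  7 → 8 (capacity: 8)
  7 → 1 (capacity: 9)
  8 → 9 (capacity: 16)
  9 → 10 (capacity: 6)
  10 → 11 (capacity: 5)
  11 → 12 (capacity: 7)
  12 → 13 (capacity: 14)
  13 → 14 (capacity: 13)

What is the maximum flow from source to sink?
Maximum flow = 11

Max flow: 11

Flow assignment:
  0 → 1: 11/19
  1 → 2: 6/20
  1 → 7: 5/18
  2 → 3: 6/6
  3 → 4: 6/7
  4 → 5: 6/18
  5 → 6: 6/11
  6 → 14: 6/13
  7 → 8: 5/8
  8 → 9: 5/16
  9 → 10: 5/6
  10 → 11: 5/5
  11 → 12: 5/7
  12 → 13: 5/14
  13 → 14: 5/13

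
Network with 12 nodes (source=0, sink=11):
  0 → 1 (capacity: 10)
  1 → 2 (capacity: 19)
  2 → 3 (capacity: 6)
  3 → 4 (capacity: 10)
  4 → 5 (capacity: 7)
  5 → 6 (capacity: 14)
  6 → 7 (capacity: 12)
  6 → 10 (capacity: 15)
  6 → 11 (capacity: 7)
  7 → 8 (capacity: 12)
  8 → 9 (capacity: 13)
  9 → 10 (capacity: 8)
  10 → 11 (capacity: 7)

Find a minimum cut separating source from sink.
Min cut value = 6, edges: (2,3)

Min cut value: 6
Partition: S = [0, 1, 2], T = [3, 4, 5, 6, 7, 8, 9, 10, 11]
Cut edges: (2,3)

By max-flow min-cut theorem, max flow = min cut = 6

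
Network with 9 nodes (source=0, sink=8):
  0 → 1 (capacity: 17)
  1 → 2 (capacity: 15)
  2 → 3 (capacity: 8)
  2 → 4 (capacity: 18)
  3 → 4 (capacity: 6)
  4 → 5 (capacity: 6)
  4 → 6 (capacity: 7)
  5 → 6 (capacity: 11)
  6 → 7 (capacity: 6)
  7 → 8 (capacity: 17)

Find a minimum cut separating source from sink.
Min cut value = 6, edges: (6,7)

Min cut value: 6
Partition: S = [0, 1, 2, 3, 4, 5, 6], T = [7, 8]
Cut edges: (6,7)

By max-flow min-cut theorem, max flow = min cut = 6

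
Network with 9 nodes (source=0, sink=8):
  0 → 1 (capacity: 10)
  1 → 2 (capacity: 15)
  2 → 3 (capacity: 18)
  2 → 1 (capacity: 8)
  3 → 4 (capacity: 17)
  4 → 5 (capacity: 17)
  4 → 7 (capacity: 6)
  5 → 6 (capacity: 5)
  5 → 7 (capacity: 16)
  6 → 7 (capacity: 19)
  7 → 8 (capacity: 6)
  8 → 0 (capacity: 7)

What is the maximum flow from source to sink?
Maximum flow = 6

Max flow: 6

Flow assignment:
  0 → 1: 6/10
  1 → 2: 6/15
  2 → 3: 6/18
  3 → 4: 6/17
  4 → 7: 6/6
  7 → 8: 6/6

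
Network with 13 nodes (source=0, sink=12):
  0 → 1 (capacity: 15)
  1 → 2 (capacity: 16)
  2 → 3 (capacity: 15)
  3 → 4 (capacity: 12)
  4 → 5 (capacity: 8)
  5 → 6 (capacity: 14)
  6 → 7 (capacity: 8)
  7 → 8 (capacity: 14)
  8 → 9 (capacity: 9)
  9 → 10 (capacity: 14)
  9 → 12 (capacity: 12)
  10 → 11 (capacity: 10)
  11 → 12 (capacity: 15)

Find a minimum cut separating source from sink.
Min cut value = 8, edges: (6,7)

Min cut value: 8
Partition: S = [0, 1, 2, 3, 4, 5, 6], T = [7, 8, 9, 10, 11, 12]
Cut edges: (6,7)

By max-flow min-cut theorem, max flow = min cut = 8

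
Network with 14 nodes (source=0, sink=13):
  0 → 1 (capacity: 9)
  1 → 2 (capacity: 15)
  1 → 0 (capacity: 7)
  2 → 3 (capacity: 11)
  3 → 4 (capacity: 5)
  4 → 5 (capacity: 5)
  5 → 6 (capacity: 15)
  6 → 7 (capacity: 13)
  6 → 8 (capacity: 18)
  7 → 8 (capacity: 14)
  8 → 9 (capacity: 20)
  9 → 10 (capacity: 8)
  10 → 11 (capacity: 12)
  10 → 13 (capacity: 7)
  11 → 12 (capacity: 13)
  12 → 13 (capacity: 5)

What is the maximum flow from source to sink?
Maximum flow = 5

Max flow: 5

Flow assignment:
  0 → 1: 5/9
  1 → 2: 5/15
  2 → 3: 5/11
  3 → 4: 5/5
  4 → 5: 5/5
  5 → 6: 5/15
  6 → 8: 5/18
  8 → 9: 5/20
  9 → 10: 5/8
  10 → 13: 5/7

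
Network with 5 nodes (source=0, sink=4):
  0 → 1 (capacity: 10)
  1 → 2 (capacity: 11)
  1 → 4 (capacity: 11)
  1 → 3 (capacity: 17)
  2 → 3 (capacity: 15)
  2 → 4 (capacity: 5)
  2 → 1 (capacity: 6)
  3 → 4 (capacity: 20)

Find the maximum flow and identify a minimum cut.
Max flow = 10, Min cut edges: (0,1)

Maximum flow: 10
Minimum cut: (0,1)
Partition: S = [0], T = [1, 2, 3, 4]

Max-flow min-cut theorem verified: both equal 10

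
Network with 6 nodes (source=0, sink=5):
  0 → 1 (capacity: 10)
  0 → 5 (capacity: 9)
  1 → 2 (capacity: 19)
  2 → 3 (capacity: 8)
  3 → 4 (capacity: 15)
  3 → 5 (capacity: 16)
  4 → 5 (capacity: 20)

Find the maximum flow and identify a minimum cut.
Max flow = 17, Min cut edges: (0,5), (2,3)

Maximum flow: 17
Minimum cut: (0,5), (2,3)
Partition: S = [0, 1, 2], T = [3, 4, 5]

Max-flow min-cut theorem verified: both equal 17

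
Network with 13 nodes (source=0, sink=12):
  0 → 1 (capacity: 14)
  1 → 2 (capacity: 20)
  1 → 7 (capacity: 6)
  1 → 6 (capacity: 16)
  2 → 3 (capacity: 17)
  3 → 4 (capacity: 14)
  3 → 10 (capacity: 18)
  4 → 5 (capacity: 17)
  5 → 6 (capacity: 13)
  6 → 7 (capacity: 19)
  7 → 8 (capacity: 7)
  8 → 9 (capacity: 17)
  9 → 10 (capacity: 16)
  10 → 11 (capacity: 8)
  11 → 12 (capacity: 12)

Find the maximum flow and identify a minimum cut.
Max flow = 8, Min cut edges: (10,11)

Maximum flow: 8
Minimum cut: (10,11)
Partition: S = [0, 1, 2, 3, 4, 5, 6, 7, 8, 9, 10], T = [11, 12]

Max-flow min-cut theorem verified: both equal 8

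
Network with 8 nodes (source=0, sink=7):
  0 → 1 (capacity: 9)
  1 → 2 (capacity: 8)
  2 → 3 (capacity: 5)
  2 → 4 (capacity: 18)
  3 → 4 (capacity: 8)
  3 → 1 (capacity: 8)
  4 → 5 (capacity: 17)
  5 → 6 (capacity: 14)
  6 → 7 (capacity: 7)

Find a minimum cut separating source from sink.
Min cut value = 7, edges: (6,7)

Min cut value: 7
Partition: S = [0, 1, 2, 3, 4, 5, 6], T = [7]
Cut edges: (6,7)

By max-flow min-cut theorem, max flow = min cut = 7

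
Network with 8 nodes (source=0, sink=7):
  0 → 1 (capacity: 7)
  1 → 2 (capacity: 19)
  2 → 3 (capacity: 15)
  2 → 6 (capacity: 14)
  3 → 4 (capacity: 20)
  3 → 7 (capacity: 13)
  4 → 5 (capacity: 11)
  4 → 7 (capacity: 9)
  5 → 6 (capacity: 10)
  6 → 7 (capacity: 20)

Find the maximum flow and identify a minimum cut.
Max flow = 7, Min cut edges: (0,1)

Maximum flow: 7
Minimum cut: (0,1)
Partition: S = [0], T = [1, 2, 3, 4, 5, 6, 7]

Max-flow min-cut theorem verified: both equal 7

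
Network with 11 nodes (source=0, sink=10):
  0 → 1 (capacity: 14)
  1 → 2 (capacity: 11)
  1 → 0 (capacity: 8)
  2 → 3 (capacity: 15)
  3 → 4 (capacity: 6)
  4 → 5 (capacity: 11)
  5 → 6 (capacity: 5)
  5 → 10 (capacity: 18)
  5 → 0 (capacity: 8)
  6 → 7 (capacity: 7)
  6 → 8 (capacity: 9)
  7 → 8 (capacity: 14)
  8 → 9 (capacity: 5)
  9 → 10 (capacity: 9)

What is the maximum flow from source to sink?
Maximum flow = 6

Max flow: 6

Flow assignment:
  0 → 1: 6/14
  1 → 2: 6/11
  2 → 3: 6/15
  3 → 4: 6/6
  4 → 5: 6/11
  5 → 10: 6/18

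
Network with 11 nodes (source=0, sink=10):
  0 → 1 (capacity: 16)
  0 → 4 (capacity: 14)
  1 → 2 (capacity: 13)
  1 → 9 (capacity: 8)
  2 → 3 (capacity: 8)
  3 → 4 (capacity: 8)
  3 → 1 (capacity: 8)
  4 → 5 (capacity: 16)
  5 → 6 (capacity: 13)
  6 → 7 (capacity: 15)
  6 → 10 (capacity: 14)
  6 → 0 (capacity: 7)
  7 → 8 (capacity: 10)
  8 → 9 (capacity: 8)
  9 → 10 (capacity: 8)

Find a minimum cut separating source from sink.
Min cut value = 21, edges: (5,6), (9,10)

Min cut value: 21
Partition: S = [0, 1, 2, 3, 4, 5, 7, 8, 9], T = [6, 10]
Cut edges: (5,6), (9,10)

By max-flow min-cut theorem, max flow = min cut = 21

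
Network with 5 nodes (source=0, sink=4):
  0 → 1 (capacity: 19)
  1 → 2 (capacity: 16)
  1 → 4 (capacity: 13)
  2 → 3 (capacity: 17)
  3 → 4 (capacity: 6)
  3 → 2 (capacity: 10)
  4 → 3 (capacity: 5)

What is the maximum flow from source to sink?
Maximum flow = 19

Max flow: 19

Flow assignment:
  0 → 1: 19/19
  1 → 2: 6/16
  1 → 4: 13/13
  2 → 3: 6/17
  3 → 4: 6/6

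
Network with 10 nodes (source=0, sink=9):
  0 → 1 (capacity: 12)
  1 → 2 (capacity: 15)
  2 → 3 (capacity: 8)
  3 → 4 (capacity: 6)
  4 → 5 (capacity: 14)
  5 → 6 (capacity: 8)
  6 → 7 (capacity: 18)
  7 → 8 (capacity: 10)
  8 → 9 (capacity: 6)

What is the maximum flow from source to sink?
Maximum flow = 6

Max flow: 6

Flow assignment:
  0 → 1: 6/12
  1 → 2: 6/15
  2 → 3: 6/8
  3 → 4: 6/6
  4 → 5: 6/14
  5 → 6: 6/8
  6 → 7: 6/18
  7 → 8: 6/10
  8 → 9: 6/6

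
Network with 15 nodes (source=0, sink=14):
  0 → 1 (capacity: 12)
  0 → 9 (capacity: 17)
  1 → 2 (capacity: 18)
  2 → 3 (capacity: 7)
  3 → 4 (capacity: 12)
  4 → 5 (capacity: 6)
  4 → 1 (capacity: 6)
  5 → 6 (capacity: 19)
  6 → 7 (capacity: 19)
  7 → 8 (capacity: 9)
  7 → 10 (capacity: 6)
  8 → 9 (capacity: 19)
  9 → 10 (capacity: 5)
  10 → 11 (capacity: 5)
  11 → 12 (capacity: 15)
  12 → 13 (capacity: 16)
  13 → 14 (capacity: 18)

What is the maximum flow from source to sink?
Maximum flow = 5

Max flow: 5

Flow assignment:
  0 → 1: 5/12
  1 → 2: 7/18
  2 → 3: 7/7
  3 → 4: 7/12
  4 → 5: 5/6
  4 → 1: 2/6
  5 → 6: 5/19
  6 → 7: 5/19
  7 → 10: 5/6
  10 → 11: 5/5
  11 → 12: 5/15
  12 → 13: 5/16
  13 → 14: 5/18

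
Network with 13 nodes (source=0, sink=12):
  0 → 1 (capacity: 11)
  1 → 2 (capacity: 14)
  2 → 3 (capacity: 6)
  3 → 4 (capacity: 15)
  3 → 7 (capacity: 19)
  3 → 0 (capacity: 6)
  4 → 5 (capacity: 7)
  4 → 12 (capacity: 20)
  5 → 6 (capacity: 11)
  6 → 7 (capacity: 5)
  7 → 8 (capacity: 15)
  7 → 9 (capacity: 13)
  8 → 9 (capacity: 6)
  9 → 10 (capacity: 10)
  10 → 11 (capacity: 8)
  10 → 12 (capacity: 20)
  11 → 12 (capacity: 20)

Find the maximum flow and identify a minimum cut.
Max flow = 6, Min cut edges: (2,3)

Maximum flow: 6
Minimum cut: (2,3)
Partition: S = [0, 1, 2], T = [3, 4, 5, 6, 7, 8, 9, 10, 11, 12]

Max-flow min-cut theorem verified: both equal 6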